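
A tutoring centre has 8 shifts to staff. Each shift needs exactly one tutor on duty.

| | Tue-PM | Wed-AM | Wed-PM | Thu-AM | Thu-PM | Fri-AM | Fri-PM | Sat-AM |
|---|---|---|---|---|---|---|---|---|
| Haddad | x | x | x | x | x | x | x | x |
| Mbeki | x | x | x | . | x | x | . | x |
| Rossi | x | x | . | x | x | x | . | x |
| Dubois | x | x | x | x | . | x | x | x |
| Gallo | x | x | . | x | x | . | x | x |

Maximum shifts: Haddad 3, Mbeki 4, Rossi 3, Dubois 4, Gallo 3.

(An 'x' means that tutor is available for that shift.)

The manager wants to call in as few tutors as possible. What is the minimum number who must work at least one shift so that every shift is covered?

8 slots to fill and no one can take more than 4, so at least ⌈8/4⌉ = 2 tutors are needed.
Mbeki and Dubois alone can cover everything: Tue-PM→Mbeki, Wed-AM→Mbeki, Wed-PM→Mbeki, Thu-AM→Dubois, Thu-PM→Mbeki, Fri-AM→Dubois, Fri-PM→Dubois, Sat-AM→Dubois.

2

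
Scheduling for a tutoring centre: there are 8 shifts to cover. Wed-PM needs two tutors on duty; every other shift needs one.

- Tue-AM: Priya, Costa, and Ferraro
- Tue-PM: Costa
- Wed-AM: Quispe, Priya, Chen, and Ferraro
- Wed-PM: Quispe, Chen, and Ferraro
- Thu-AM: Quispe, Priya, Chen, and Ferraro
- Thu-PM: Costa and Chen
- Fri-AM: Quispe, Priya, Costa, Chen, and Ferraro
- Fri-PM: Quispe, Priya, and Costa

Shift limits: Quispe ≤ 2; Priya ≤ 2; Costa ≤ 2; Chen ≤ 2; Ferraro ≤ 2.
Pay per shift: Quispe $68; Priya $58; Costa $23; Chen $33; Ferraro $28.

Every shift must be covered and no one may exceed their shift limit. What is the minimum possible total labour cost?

Tue-PM can only be covered by Costa, so that assignment is forced.
Picking the cheapest available tutor for each shift independently would cost $232, but that ignores the shift limits.
An optimal schedule: Tue-AM→Ferraro, Tue-PM→Costa, Wed-AM→Chen, Wed-PM→Ferraro+Chen, Thu-AM→Priya, Thu-PM→Costa, Fri-AM→Quispe, Fri-PM→Priya.
Total: 28 + 23 + 33 + 28 + 33 + 58 + 23 + 68 + 58 = $352.

$352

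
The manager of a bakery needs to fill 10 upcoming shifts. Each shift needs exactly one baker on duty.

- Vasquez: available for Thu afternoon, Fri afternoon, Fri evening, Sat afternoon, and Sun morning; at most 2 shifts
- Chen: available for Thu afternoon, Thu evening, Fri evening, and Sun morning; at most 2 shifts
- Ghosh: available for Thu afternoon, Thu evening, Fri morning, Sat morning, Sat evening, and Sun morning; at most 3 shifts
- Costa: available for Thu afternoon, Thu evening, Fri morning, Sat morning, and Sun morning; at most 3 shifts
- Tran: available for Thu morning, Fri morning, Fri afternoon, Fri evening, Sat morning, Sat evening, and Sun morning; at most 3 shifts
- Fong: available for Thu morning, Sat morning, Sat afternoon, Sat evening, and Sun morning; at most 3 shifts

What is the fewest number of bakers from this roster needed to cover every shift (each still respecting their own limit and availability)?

10 slots to fill and no one can take more than 3, so at least ⌈10/3⌉ = 4 bakers are needed.
Vasquez, Chen, Ghosh, and Tran alone can cover everything: Thu morning→Tran, Thu afternoon→Chen, Thu evening→Chen, Fri morning→Ghosh, Fri afternoon→Vasquez, Fri evening→Tran, Sat morning→Ghosh, Sat afternoon→Vasquez, Sat evening→Ghosh, Sun morning→Tran.

4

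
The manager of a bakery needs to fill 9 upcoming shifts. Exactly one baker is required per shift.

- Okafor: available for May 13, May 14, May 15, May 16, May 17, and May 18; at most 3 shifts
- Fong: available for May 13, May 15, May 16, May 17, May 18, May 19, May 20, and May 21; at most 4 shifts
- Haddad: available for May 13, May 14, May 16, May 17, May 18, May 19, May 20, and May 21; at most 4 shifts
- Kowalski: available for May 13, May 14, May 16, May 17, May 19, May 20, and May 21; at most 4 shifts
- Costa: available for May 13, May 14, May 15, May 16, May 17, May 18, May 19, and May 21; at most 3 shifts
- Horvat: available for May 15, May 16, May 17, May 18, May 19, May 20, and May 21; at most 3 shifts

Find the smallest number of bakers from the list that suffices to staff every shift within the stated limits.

9 slots to fill and no one can take more than 4, so at least ⌈9/4⌉ = 3 bakers are needed.
Okafor, Fong, and Haddad alone can cover everything: May 13→Okafor, May 14→Okafor, May 15→Okafor, May 16→Fong, May 17→Haddad, May 18→Haddad, May 19→Fong, May 20→Fong, May 21→Fong.

3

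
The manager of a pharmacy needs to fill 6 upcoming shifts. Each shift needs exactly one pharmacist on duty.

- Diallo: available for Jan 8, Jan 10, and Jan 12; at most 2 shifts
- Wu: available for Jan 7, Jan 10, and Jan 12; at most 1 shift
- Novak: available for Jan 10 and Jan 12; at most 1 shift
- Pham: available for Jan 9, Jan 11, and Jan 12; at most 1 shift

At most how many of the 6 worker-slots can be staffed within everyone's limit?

5

Total capacity across all pharmacists is 2+1+1+1 = 5, and 6 slots are needed, so at most 5 can be filled.
An assignment achieving 5: Jan 7→Wu, Jan 8→Diallo, Jan 9→Pham, Jan 10→Diallo, Jan 12→Novak.
Loads: Diallo 2/2, Wu 1/1, Novak 1/1, Pham 1/1.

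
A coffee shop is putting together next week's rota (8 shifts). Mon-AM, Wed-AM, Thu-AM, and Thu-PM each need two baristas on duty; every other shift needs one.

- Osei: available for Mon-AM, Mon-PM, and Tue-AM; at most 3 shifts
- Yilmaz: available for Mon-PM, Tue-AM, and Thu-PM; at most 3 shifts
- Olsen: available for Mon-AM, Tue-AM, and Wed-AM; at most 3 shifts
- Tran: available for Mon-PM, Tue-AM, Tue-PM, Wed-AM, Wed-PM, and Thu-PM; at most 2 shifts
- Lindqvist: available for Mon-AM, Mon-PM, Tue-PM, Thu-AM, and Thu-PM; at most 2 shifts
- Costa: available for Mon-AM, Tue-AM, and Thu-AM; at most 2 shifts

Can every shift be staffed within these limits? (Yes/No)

No

Total capacity is 15 and 12 slots are needed, so capacity alone doesn't rule it out.
Shifts {Tue-PM, Wed-AM, Wed-PM, Thu-AM, Thu-PM} need 8 worker-slots in total, but the baristas available for any of those shifts (Yilmaz, Olsen, Tran, Lindqvist, and Costa) can supply at most 7 among them. So no valid schedule exists.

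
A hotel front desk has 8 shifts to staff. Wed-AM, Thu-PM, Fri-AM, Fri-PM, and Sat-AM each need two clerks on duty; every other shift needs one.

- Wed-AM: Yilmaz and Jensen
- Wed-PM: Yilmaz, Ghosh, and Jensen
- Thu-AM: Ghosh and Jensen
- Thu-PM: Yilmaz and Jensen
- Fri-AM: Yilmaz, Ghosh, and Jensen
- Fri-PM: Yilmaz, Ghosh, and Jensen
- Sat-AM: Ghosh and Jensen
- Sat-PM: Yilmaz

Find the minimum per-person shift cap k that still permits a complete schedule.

5

With 3 clerks and 13 worker-slots to fill, someone must work at least ⌈13/3⌉ = 5 shifts, so k ≥ 5.
k = 5 works: Wed-AM→Yilmaz+Jensen, Wed-PM→Yilmaz, Thu-AM→Ghosh, Thu-PM→Yilmaz+Jensen, Fri-AM→Yilmaz+Ghosh, Fri-PM→Ghosh+Jensen, Sat-AM→Ghosh+Jensen, Sat-PM→Yilmaz.
Loads: Yilmaz 5, Ghosh 4, Jensen 4 — all ≤ 5.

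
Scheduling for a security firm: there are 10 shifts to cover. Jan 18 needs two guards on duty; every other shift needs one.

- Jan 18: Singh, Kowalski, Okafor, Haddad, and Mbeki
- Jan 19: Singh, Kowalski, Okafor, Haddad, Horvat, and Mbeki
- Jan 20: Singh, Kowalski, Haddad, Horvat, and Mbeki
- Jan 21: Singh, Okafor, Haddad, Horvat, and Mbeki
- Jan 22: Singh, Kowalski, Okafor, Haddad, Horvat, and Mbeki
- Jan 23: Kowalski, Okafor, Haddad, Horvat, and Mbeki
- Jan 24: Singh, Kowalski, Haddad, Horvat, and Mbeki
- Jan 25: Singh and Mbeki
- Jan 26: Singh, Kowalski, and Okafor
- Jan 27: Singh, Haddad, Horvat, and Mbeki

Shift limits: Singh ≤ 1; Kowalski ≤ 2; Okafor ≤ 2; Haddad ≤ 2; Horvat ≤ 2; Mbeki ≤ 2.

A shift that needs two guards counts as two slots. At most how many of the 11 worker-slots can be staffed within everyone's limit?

11

Total capacity across all guards is 1+2+2+2+2+2 = 11, and 11 slots are needed, so at most 11 can be filled.
An assignment achieving 11: Jan 18→Kowalski+Okafor, Jan 19→Mbeki, Jan 20→Haddad, Jan 21→Okafor, Jan 22→Mbeki, Jan 23→Horvat, Jan 24→Horvat, Jan 25→Singh, Jan 26→Kowalski, Jan 27→Haddad.
Loads: Singh 1/1, Kowalski 2/2, Okafor 2/2, Haddad 2/2, Horvat 2/2, Mbeki 2/2.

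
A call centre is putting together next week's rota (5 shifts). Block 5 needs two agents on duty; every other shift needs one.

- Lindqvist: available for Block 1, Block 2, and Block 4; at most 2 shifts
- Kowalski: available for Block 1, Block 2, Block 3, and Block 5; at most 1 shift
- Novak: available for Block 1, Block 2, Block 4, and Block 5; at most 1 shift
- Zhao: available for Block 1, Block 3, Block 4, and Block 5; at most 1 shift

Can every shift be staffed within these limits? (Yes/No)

Shifts {Block 1, Block 2, Block 3, Block 4, Block 5} need 6 worker-slots in total, but the agents available for any of those shifts (Lindqvist, Kowalski, Novak, and Zhao) can supply at most 5 among them. So no valid schedule exists.

No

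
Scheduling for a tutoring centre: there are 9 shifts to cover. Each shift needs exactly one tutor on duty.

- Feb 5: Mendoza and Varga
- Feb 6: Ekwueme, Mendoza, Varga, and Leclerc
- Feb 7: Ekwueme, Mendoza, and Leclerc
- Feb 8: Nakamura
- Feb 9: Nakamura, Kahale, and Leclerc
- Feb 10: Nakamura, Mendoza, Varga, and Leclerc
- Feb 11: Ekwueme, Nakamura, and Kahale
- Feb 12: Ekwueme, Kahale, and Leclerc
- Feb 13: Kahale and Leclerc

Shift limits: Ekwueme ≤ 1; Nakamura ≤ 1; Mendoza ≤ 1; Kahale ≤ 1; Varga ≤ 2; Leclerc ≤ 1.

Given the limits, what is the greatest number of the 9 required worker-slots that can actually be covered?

Total capacity across all tutors is 1+1+1+1+2+1 = 7, and 9 slots are needed, so at most 7 can be filled.
An assignment achieving 7: Feb 5→Mendoza, Feb 6→Varga, Feb 7→Ekwueme, Feb 8→Nakamura, Feb 9→Leclerc, Feb 10→Varga, Feb 13→Kahale.
Loads: Ekwueme 1/1, Nakamura 1/1, Mendoza 1/1, Kahale 1/1, Varga 2/2, Leclerc 1/1.

7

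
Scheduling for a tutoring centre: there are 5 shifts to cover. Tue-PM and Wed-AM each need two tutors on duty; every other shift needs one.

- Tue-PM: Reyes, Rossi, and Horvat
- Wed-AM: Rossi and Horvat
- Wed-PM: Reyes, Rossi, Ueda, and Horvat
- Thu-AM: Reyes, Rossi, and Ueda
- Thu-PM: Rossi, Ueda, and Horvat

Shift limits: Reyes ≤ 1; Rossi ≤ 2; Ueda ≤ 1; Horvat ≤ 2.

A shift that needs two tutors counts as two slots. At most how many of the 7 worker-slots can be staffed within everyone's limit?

6

Total capacity across all tutors is 1+2+1+2 = 6, and 7 slots are needed, so at most 6 can be filled.
An assignment achieving 6: Tue-PM→Reyes+Rossi, Wed-AM→Rossi+Horvat, Thu-AM→Ueda, Thu-PM→Horvat.
Loads: Reyes 1/1, Rossi 2/2, Ueda 1/1, Horvat 2/2.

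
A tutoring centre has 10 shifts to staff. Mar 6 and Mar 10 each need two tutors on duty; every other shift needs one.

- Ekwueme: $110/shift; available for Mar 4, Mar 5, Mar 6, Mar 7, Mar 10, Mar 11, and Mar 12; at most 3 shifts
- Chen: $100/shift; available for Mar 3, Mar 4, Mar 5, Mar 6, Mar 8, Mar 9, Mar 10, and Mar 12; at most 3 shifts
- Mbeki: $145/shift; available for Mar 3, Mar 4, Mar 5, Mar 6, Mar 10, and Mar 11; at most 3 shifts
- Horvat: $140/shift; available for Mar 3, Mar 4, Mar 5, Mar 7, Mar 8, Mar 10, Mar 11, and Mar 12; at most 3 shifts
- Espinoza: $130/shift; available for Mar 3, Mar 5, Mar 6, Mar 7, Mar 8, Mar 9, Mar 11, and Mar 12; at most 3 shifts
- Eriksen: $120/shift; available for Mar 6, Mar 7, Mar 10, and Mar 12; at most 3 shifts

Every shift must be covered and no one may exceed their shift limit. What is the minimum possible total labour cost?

$1380

Picking the cheapest available tutor for each shift independently would cost $1240, but that ignores the shift limits.
An optimal schedule: Mar 3→Chen, Mar 4→Ekwueme, Mar 5→Espinoza, Mar 6→Eriksen+Espinoza, Mar 7→Ekwueme, Mar 8→Chen, Mar 9→Chen, Mar 10→Ekwueme+Eriksen, Mar 11→Espinoza, Mar 12→Eriksen.
Total: 100 + 110 + 130 + 120 + 130 + 110 + 100 + 100 + 110 + 120 + 130 + 120 = $1380.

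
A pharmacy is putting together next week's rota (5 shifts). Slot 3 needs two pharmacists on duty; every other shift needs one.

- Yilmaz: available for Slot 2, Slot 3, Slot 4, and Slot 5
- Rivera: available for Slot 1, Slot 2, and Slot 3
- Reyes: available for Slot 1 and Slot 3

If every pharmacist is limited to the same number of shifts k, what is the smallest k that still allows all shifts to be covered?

With 3 pharmacists and 6 worker-slots to fill, someone must work at least ⌈6/3⌉ = 2 shifts, so k ≥ 2.
k = 2 works: Slot 1→Reyes, Slot 2→Rivera, Slot 3→Rivera+Reyes, Slot 4→Yilmaz, Slot 5→Yilmaz.
Loads: Yilmaz 2, Rivera 2, Reyes 2 — all ≤ 2.

2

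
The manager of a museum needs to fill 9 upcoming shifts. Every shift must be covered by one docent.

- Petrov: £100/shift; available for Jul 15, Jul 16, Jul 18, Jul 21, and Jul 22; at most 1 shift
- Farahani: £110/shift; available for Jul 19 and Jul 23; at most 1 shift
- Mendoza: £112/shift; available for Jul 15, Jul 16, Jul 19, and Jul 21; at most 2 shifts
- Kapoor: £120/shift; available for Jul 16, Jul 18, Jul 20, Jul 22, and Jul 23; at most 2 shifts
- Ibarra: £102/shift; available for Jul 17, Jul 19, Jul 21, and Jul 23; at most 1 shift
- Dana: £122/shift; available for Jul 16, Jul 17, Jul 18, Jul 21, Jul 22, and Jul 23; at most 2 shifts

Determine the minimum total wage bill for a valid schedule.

£1020

Jul 20 can only be covered by Kapoor, so that assignment is forced.
Picking the cheapest available docent for each shift independently would cost £926, but that ignores the shift limits.
An optimal schedule: Jul 15→Petrov, Jul 16→Mendoza, Jul 17→Ibarra, Jul 18→Kapoor, Jul 19→Farahani, Jul 20→Kapoor, Jul 21→Mendoza, Jul 22→Dana, Jul 23→Dana.
Total: 100 + 112 + 102 + 120 + 110 + 120 + 112 + 122 + 122 = £1020.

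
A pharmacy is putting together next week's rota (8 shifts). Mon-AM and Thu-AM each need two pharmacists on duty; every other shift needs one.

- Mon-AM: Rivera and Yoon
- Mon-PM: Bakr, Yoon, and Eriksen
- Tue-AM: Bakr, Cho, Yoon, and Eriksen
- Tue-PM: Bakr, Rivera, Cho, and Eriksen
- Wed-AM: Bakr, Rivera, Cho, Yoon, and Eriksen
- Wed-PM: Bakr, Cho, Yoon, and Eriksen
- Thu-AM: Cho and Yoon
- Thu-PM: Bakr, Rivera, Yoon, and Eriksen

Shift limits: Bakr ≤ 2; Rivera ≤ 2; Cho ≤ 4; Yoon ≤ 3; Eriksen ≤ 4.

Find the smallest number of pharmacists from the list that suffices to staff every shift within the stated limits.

10 slots to fill and no one can take more than 4, so at least ⌈10/4⌉ = 3 pharmacists are needed.
No set of 3 pharmacists can cover every shift (each such set leaves at least one shift with no one available or exceeds a cap).
Bakr, Rivera, Cho, and Yoon alone can cover everything: Mon-AM→Rivera+Yoon, Mon-PM→Bakr, Tue-AM→Bakr, Tue-PM→Rivera, Wed-AM→Cho, Wed-PM→Cho, Thu-AM→Cho+Yoon, Thu-PM→Yoon.

4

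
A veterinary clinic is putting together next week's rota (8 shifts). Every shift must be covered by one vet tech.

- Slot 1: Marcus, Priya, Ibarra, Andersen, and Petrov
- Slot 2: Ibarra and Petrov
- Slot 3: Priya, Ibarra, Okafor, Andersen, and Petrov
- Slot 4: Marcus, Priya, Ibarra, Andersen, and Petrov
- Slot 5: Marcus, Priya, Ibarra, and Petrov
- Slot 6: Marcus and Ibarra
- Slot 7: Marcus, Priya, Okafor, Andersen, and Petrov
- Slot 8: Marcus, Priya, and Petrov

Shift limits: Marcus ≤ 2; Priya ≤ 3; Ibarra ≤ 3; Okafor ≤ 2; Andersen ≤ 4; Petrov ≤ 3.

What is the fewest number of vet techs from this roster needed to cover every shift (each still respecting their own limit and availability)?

3

8 slots to fill and no one can take more than 4, so at least ⌈8/4⌉ = 2 vet techs are needed.
Any 2 vet techs together have capacity at most 4+3 = 7 < 8 slots, so 2 can never suffice.
Marcus, Priya, and Ibarra alone can cover everything: Slot 1→Priya, Slot 2→Ibarra, Slot 3→Priya, Slot 4→Ibarra, Slot 5→Ibarra, Slot 6→Marcus, Slot 7→Marcus, Slot 8→Priya.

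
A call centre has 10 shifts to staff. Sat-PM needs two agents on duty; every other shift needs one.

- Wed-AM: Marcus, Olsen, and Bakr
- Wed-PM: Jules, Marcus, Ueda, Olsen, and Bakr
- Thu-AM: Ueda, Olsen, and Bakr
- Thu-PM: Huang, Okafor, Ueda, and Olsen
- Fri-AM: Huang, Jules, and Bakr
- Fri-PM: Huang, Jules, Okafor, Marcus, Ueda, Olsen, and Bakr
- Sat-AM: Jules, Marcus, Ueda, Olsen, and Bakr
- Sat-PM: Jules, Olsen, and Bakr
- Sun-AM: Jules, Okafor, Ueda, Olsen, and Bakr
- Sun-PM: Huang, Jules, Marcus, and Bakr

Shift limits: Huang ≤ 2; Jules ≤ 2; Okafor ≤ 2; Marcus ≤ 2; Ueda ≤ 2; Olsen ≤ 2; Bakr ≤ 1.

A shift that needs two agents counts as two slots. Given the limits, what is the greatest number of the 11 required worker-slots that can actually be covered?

11

Total capacity across all agents is 2+2+2+2+2+2+1 = 13, and 11 slots are needed, so at most 11 can be filled.
An assignment achieving 11: Wed-AM→Marcus, Wed-PM→Marcus, Thu-AM→Ueda, Thu-PM→Huang, Fri-AM→Huang, Fri-PM→Okafor, Sat-AM→Ueda, Sat-PM→Jules+Olsen, Sun-AM→Okafor, Sun-PM→Jules.
Loads: Huang 2/2, Jules 2/2, Okafor 2/2, Marcus 2/2, Ueda 2/2, Olsen 1/2, Bakr 0/1.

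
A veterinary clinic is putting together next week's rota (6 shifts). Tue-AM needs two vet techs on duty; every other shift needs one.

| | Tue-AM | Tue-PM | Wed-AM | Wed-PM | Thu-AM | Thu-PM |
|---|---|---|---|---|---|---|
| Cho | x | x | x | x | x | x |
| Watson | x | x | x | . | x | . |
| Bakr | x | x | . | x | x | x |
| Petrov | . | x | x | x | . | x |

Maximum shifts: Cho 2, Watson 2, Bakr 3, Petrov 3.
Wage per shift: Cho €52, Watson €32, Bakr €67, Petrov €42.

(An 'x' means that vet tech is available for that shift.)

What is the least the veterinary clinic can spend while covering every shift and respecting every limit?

Picking the cheapest available vet tech for each shift independently would cost €264, but that ignores the shift limits.
An optimal schedule: Tue-AM→Watson+Cho, Tue-PM→Petrov, Wed-AM→Watson, Wed-PM→Petrov, Thu-AM→Cho, Thu-PM→Petrov.
Total: 32 + 52 + 42 + 32 + 42 + 52 + 42 = €294.

€294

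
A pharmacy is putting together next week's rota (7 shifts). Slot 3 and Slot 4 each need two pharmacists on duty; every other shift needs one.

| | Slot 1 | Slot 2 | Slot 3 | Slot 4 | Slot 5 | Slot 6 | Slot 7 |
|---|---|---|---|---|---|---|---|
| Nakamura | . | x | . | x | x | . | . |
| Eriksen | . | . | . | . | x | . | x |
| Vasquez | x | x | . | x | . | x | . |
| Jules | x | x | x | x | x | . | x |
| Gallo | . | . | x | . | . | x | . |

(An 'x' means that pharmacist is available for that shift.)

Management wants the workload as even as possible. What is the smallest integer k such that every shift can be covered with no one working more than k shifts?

2

With 5 pharmacists and 9 worker-slots to fill, someone must work at least ⌈9/5⌉ = 2 shifts, so k ≥ 2.
k = 2 works: Slot 1→Vasquez, Slot 2→Nakamura, Slot 3→Jules+Gallo, Slot 4→Nakamura+Jules, Slot 5→Eriksen, Slot 6→Vasquez, Slot 7→Eriksen.
Loads: Nakamura 2, Eriksen 2, Vasquez 2, Jules 2, Gallo 1 — all ≤ 2.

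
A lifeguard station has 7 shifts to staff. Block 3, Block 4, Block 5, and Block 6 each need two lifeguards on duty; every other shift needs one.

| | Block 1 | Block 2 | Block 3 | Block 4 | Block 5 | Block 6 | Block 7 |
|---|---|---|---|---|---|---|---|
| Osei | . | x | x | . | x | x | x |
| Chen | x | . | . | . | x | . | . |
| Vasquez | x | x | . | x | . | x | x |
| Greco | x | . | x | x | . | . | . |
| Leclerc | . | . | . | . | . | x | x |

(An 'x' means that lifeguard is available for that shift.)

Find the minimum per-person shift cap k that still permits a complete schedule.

With 5 lifeguards and 11 worker-slots to fill, someone must work at least ⌈11/5⌉ = 3 shifts, so k ≥ 3.
k = 3 works: Block 1→Chen, Block 2→Osei, Block 3→Osei+Greco, Block 4→Vasquez+Greco, Block 5→Osei+Chen, Block 6→Vasquez+Leclerc, Block 7→Vasquez.
Loads: Osei 3, Chen 2, Vasquez 3, Greco 2, Leclerc 1 — all ≤ 3.

3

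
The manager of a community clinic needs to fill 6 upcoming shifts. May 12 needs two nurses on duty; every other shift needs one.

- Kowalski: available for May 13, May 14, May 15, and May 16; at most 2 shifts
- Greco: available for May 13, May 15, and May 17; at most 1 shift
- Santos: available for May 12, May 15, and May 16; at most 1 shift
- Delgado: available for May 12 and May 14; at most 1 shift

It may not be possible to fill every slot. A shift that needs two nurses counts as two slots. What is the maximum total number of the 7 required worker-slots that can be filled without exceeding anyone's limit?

5

Total capacity across all nurses is 2+1+1+1 = 5, and 7 slots are needed, so at most 5 can be filled.
An assignment achieving 5: May 12→Santos+Delgado, May 13→Kowalski, May 14→Kowalski, May 17→Greco.
Loads: Kowalski 2/2, Greco 1/1, Santos 1/1, Delgado 1/1.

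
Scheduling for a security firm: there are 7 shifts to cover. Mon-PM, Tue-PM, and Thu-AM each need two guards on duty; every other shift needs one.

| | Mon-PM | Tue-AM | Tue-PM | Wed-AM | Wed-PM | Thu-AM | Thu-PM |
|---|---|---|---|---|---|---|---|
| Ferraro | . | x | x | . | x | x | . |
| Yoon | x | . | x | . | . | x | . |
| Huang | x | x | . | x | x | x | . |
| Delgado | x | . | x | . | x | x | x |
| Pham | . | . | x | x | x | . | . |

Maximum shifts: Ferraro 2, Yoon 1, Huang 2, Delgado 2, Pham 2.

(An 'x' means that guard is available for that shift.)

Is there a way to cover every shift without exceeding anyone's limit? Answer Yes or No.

No

Total capacity is 2+1+2+2+2 = 9 but 10 worker-slots are needed — infeasible.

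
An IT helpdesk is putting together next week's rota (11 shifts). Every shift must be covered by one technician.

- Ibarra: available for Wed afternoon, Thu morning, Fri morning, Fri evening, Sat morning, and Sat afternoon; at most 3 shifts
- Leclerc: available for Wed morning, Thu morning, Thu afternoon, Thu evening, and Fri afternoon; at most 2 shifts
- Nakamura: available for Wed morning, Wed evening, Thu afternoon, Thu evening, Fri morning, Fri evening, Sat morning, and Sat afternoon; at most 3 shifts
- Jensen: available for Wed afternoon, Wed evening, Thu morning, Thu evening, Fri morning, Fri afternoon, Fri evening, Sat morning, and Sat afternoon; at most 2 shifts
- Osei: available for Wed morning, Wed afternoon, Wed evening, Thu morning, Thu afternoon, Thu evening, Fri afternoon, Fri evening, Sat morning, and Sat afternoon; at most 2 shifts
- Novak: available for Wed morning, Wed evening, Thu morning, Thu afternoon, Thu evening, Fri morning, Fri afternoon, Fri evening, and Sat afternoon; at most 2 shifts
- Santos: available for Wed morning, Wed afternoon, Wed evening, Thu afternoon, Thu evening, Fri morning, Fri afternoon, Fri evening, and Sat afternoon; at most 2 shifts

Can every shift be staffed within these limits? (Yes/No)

One valid schedule: Wed morning→Leclerc, Wed afternoon→Ibarra, Wed evening→Nakamura, Thu morning→Ibarra, Thu afternoon→Leclerc, Thu evening→Nakamura, Fri morning→Nakamura, Fri afternoon→Jensen, Fri evening→Jensen, Sat morning→Ibarra, Sat afternoon→Osei.
Loads: Ibarra 3/3, Leclerc 2/2, Nakamura 3/3, Jensen 2/2, Osei 1/2, Novak 0/2, Santos 0/2 — all within limits.

Yes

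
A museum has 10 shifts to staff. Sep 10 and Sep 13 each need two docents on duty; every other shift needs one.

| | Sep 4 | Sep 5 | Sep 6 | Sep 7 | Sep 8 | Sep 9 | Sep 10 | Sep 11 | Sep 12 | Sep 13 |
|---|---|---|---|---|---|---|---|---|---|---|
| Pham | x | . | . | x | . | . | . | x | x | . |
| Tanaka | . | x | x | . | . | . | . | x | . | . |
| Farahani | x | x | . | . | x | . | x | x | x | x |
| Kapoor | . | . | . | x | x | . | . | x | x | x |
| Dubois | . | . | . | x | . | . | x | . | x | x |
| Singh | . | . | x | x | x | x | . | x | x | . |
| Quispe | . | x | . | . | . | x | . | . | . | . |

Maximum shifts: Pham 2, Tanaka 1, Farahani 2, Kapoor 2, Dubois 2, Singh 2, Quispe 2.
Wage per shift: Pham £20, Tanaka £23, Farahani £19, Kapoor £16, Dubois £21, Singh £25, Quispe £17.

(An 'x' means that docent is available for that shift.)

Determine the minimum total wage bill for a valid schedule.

Sep 10 can only be covered by Farahani and Dubois, so that assignment is forced.
Picking the cheapest available docent for each shift independently would cost £215, but that ignores the shift limits.
An optimal schedule: Sep 4→Farahani, Sep 5→Quispe, Sep 6→Tanaka, Sep 7→Pham, Sep 8→Kapoor, Sep 9→Quispe, Sep 10→Farahani+Dubois, Sep 11→Pham, Sep 12→Singh, Sep 13→Kapoor+Dubois.
Total: 19 + 17 + 23 + 20 + 16 + 17 + 19 + 21 + 20 + 25 + 16 + 21 = £234.

£234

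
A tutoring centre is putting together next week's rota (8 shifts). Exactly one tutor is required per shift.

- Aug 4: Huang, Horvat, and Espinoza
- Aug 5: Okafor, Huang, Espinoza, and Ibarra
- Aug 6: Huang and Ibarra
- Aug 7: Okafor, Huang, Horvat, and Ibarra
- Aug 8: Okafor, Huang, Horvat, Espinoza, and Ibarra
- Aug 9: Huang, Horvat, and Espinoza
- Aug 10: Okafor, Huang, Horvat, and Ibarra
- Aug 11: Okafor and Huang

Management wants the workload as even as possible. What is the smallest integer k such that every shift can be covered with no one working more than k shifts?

With 5 tutors and 8 worker-slots to fill, someone must work at least ⌈8/5⌉ = 2 shifts, so k ≥ 2.
k = 2 works: Aug 4→Huang, Aug 5→Okafor, Aug 6→Huang, Aug 7→Horvat, Aug 8→Espinoza, Aug 9→Horvat, Aug 10→Ibarra, Aug 11→Okafor.
Loads: Okafor 2, Huang 2, Horvat 2, Espinoza 1, Ibarra 1 — all ≤ 2.

2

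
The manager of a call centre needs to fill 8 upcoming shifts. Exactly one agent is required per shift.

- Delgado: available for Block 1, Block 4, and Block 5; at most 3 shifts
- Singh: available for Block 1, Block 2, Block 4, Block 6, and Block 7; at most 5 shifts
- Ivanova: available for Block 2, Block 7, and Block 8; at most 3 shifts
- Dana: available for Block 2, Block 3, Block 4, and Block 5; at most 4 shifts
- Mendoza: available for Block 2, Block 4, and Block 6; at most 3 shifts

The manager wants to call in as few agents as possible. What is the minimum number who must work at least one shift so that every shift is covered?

8 slots to fill and no one can take more than 5, so at least ⌈8/5⌉ = 2 agents are needed.
Shifts {Block 1, Block 3, Block 8} need 3 slots, but among the agents available for them (Delgado, Singh, Ivanova, and Dana) any 2 together supply at most 2. So 2 agents are not enough.
Singh, Ivanova, and Dana alone can cover everything: Block 1→Singh, Block 2→Singh, Block 3→Dana, Block 4→Singh, Block 5→Dana, Block 6→Singh, Block 7→Singh, Block 8→Ivanova.

3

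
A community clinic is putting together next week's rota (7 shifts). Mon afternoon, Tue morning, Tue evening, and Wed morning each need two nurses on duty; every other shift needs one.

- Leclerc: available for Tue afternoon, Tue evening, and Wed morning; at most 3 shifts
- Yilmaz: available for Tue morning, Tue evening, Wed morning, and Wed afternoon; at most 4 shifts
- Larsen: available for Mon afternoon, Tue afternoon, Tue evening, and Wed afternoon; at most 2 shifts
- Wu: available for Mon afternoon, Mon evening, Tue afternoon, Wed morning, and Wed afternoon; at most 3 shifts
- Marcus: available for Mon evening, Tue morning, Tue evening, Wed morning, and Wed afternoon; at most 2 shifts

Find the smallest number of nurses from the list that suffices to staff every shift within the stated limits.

4

11 slots to fill and no one can take more than 4, so at least ⌈11/4⌉ = 3 nurses are needed.
Any 3 nurses together have capacity at most 4+3+3 = 10 < 11 slots, so 3 can never suffice.
Yilmaz, Larsen, Wu, and Marcus alone can cover everything: Mon afternoon→Larsen+Wu, Mon evening→Wu, Tue morning→Yilmaz+Marcus, Tue afternoon→Larsen, Tue evening→Yilmaz+Marcus, Wed morning→Yilmaz+Wu, Wed afternoon→Yilmaz.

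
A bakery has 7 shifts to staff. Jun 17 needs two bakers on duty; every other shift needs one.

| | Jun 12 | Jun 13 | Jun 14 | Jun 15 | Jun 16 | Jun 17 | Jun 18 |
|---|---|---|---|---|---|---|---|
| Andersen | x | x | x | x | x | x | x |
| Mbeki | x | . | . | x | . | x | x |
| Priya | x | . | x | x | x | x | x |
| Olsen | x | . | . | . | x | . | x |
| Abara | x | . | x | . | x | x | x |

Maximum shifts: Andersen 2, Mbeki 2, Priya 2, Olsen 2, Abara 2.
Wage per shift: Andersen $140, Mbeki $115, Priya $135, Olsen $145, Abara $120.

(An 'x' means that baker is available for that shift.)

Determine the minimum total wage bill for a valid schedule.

$1020

Jun 13 can only be covered by Andersen, so that assignment is forced.
Picking the cheapest available baker for each shift independently would cost $960, but that ignores the shift limits.
An optimal schedule: Jun 12→Mbeki, Jun 13→Andersen, Jun 14→Abara, Jun 15→Mbeki, Jun 16→Abara, Jun 17→Priya+Andersen, Jun 18→Priya.
Total: 115 + 140 + 120 + 115 + 120 + 135 + 140 + 135 = $1020.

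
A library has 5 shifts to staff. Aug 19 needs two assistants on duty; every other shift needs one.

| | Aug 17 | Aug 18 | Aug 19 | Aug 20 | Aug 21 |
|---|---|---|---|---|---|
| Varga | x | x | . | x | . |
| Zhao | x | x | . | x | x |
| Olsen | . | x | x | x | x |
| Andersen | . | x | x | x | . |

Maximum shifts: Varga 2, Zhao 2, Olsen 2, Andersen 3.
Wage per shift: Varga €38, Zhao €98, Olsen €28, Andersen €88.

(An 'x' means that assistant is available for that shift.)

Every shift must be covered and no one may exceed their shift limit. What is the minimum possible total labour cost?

Aug 19 can only be covered by Olsen and Andersen, so that assignment is forced.
Picking the cheapest available assistant for each shift independently would cost €238, but that ignores the shift limits.
An optimal schedule: Aug 17→Varga, Aug 18→Varga, Aug 19→Olsen+Andersen, Aug 20→Andersen, Aug 21→Olsen.
Total: 38 + 38 + 28 + 88 + 88 + 28 = €308.

€308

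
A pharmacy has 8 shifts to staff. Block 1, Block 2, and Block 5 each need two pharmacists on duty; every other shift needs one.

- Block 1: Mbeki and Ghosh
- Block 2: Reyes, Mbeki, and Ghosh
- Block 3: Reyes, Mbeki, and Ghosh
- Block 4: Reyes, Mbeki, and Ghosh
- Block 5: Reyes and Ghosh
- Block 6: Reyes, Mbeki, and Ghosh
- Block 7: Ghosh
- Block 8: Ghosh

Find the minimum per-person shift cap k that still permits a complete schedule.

4

With 3 pharmacists and 11 worker-slots to fill, someone must work at least ⌈11/3⌉ = 4 shifts, so k ≥ 4.
k = 4 works: Block 1→Mbeki+Ghosh, Block 2→Reyes+Mbeki, Block 3→Reyes, Block 4→Reyes, Block 5→Reyes+Ghosh, Block 6→Mbeki, Block 7→Ghosh, Block 8→Ghosh.
Loads: Reyes 4, Mbeki 3, Ghosh 4 — all ≤ 4.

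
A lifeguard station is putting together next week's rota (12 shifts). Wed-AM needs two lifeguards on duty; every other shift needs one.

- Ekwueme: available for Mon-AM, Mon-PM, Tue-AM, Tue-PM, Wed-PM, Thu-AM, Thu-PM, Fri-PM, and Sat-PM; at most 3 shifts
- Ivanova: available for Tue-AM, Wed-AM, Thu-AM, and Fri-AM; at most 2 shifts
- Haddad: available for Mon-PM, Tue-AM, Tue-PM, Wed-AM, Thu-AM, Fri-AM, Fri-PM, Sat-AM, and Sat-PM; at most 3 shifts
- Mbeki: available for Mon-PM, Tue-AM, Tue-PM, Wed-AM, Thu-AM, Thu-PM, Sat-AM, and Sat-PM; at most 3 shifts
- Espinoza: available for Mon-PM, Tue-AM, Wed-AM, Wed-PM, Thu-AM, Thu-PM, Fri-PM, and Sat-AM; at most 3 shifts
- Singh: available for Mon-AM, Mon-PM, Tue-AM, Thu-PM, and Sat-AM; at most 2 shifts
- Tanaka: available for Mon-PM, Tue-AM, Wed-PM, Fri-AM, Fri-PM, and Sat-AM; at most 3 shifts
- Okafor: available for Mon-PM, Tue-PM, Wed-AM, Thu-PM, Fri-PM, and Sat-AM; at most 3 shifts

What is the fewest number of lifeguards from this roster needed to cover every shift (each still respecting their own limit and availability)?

13 slots to fill and no one can take more than 3, so at least ⌈13/3⌉ = 5 lifeguards are needed.
Ekwueme, Ivanova, Haddad, Mbeki, and Espinoza alone can cover everything: Mon-AM→Ekwueme, Mon-PM→Mbeki, Tue-AM→Ivanova, Tue-PM→Ekwueme, Wed-AM→Mbeki+Espinoza, Wed-PM→Ekwueme, Thu-AM→Espinoza, Thu-PM→Mbeki, Fri-AM→Ivanova, Fri-PM→Haddad, Sat-AM→Haddad, Sat-PM→Haddad.

5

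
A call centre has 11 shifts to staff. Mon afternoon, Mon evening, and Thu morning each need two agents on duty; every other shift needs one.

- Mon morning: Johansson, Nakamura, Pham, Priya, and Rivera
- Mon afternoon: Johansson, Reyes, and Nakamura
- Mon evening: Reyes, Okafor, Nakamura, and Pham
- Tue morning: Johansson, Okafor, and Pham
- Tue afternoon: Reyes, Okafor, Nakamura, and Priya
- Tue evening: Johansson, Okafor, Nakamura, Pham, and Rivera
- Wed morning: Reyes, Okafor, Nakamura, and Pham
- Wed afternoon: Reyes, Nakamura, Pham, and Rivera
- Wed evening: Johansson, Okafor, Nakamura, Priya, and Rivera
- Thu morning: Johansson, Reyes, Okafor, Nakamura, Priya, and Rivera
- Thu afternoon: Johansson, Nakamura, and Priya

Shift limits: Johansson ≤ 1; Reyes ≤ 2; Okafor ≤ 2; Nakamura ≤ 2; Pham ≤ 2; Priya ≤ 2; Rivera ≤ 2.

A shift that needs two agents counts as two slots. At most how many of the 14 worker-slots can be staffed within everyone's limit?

Total capacity across all agents is 1+2+2+2+2+2+2 = 13, and 14 slots are needed, so at most 13 can be filled.
An assignment achieving 13: Mon morning→Priya, Mon afternoon→Johansson+Reyes, Mon evening→Reyes+Okafor, Tue morning→Okafor, Tue afternoon→Nakamura, Tue evening→Rivera, Wed morning→Pham, Wed afternoon→Pham, Wed evening→Priya, Thu morning→Rivera, Thu afternoon→Nakamura.
Loads: Johansson 1/1, Reyes 2/2, Okafor 2/2, Nakamura 2/2, Pham 2/2, Priya 2/2, Rivera 2/2.

13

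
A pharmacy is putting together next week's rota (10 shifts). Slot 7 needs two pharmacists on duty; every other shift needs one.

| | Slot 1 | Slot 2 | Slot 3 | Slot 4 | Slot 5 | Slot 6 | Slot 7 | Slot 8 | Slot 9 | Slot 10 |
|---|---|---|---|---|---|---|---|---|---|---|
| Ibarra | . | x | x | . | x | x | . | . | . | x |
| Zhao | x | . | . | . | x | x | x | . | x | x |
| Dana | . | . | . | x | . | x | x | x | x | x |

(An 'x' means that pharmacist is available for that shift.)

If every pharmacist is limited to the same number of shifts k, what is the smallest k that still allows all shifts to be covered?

4

With 3 pharmacists and 11 worker-slots to fill, someone must work at least ⌈11/3⌉ = 4 shifts, so k ≥ 4.
k = 4 works: Slot 1→Zhao, Slot 2→Ibarra, Slot 3→Ibarra, Slot 4→Dana, Slot 5→Ibarra, Slot 6→Ibarra, Slot 7→Zhao+Dana, Slot 8→Dana, Slot 9→Zhao, Slot 10→Zhao.
Loads: Ibarra 4, Zhao 4, Dana 3 — all ≤ 4.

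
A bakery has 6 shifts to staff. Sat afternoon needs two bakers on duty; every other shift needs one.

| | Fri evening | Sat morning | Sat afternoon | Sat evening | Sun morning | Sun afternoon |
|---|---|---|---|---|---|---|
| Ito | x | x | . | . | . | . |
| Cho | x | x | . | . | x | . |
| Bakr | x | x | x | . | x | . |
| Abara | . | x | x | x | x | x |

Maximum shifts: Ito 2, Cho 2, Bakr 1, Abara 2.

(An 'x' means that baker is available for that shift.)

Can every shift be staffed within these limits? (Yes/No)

Total capacity is 7 and 7 slots are needed, so capacity alone doesn't rule it out.
Shifts {Sat afternoon, Sat evening, Sun afternoon} need 4 worker-slots in total, but the bakers available for any of those shifts (Bakr and Abara) can supply at most 3 among them. So no valid schedule exists.

No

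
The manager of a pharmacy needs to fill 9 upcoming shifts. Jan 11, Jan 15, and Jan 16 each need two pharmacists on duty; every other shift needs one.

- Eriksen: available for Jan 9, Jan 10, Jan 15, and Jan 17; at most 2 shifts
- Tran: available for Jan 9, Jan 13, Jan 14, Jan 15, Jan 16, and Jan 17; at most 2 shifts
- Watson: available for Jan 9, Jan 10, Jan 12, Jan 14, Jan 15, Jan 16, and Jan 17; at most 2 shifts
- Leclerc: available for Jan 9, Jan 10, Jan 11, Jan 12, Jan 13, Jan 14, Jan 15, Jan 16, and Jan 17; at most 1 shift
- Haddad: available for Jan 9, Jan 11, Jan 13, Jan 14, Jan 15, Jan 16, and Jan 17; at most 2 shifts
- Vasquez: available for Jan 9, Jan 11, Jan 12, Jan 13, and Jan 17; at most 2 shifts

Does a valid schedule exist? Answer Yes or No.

No

Total capacity is 2+2+2+1+2+2 = 11 but 12 worker-slots are needed — infeasible.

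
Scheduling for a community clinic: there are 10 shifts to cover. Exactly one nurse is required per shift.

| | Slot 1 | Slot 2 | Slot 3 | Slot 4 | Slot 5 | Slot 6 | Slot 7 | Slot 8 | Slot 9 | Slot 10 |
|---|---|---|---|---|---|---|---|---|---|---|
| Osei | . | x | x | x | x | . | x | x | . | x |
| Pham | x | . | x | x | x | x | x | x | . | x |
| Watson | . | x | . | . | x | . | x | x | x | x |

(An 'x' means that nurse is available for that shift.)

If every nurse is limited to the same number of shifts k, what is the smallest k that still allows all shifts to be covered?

4

With 3 nurses and 10 worker-slots to fill, someone must work at least ⌈10/3⌉ = 4 shifts, so k ≥ 4.
k = 4 works: Slot 1→Pham, Slot 2→Osei, Slot 3→Osei, Slot 4→Osei, Slot 5→Osei, Slot 6→Pham, Slot 7→Pham, Slot 8→Pham, Slot 9→Watson, Slot 10→Watson.
Loads: Osei 4, Pham 4, Watson 2 — all ≤ 4.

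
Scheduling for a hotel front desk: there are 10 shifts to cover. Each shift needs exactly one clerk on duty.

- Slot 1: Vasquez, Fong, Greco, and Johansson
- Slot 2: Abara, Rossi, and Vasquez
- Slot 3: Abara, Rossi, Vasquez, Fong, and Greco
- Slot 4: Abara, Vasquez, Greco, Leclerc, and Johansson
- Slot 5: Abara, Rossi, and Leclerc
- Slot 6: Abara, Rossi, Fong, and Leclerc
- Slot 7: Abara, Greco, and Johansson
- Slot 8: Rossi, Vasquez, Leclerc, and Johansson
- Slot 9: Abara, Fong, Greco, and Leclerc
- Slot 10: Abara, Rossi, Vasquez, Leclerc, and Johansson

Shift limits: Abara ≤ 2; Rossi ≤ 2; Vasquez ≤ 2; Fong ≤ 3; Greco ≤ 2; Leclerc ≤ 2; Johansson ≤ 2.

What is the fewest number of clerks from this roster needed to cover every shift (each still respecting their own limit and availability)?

5

10 slots to fill and no one can take more than 3, so at least ⌈10/3⌉ = 4 clerks are needed.
Any 4 clerks together have capacity at most 3+2+2+2 = 9 < 10 slots, so 4 can never suffice.
Abara, Rossi, Vasquez, Fong, and Greco alone can cover everything: Slot 1→Vasquez, Slot 2→Rossi, Slot 3→Fong, Slot 4→Greco, Slot 5→Abara, Slot 6→Fong, Slot 7→Abara, Slot 8→Rossi, Slot 9→Fong, Slot 10→Vasquez.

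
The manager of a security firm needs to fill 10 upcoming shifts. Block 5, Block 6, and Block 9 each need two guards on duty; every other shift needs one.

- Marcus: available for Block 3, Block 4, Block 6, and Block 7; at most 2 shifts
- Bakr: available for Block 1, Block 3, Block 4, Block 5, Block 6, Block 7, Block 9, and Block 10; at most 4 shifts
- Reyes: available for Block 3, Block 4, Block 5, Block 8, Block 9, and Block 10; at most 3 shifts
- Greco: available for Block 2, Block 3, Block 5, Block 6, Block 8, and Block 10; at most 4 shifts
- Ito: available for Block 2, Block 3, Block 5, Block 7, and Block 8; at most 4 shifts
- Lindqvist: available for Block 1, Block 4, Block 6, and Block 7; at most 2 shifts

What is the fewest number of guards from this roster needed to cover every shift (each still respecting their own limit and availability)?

4

13 slots to fill and no one can take more than 4, so at least ⌈13/4⌉ = 4 guards are needed.
Marcus, Bakr, Reyes, and Greco alone can cover everything: Block 1→Bakr, Block 2→Greco, Block 3→Greco, Block 4→Marcus, Block 5→Bakr+Reyes, Block 6→Bakr+Greco, Block 7→Marcus, Block 8→Reyes, Block 9→Bakr+Reyes, Block 10→Greco.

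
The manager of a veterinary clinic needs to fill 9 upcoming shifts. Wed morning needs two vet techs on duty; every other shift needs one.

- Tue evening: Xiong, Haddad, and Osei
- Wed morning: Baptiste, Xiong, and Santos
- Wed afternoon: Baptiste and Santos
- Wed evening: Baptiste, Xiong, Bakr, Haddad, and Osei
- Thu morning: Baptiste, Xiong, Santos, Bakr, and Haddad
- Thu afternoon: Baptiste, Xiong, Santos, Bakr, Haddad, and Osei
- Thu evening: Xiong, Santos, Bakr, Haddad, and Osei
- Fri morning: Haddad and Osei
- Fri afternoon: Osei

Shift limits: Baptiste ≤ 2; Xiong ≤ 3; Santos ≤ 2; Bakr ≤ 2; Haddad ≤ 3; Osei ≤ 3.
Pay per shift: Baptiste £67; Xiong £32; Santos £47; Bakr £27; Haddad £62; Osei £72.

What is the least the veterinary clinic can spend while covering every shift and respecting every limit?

£440

Fri afternoon can only be covered by Osei, so that assignment is forced.
Picking the cheapest available vet tech for each shift independently would cost £400, but that ignores the shift limits.
An optimal schedule: Tue evening→Xiong, Wed morning→Xiong+Santos, Wed afternoon→Santos, Wed evening→Bakr, Thu morning→Bakr, Thu afternoon→Haddad, Thu evening→Xiong, Fri morning→Haddad, Fri afternoon→Osei.
Total: 32 + 32 + 47 + 47 + 27 + 27 + 62 + 32 + 62 + 72 = £440.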